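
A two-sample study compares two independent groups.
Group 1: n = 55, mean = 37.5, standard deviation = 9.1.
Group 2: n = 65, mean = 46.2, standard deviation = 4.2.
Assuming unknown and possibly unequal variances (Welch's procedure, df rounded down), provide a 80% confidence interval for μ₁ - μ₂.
(-10.42, -6.98)

Difference: x̄₁ - x̄₂ = -8.70
SE = √(s₁²/n₁ + s₂²/n₂) = √(9.1²/55 + 4.2²/65) = 1.3330
df = 73.21 → 73 (Welch–Satterthwaite, rounded down)
t* = 1.293

CI: -8.70 ± 1.293 · 1.3330 = -8.70 ± 1.72 = (-10.42, -6.98)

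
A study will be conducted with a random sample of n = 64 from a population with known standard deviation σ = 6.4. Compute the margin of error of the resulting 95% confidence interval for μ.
Margin of error = 1.57

Margin of error = z* · σ/√n
= 1.960 · 6.4/√64
= 1.960 · 6.4/8.0000
= 1.57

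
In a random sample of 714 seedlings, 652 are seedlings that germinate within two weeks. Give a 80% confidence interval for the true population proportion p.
(0.900, 0.927)

Proportion CI:
p̂ = 652/714 = 0.91317
SE = √(p̂(1-p̂)/n) = √(0.91317 · 0.08683 / 714) = 0.01054

z* = 1.282
Margin = z* · SE = 1.282 · 0.01054 = 0.0135

CI: 0.91317 ± 0.0135 = (0.900, 0.927)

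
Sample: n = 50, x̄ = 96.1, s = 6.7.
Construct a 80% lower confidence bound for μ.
μ ≥ 95.30

Lower bound (one-sided):
t* = 0.849 (one-sided for 80%)
Lower bound = x̄ - t* · s/√n = 96.1 - 0.849 · 6.7/√50 = 95.30

We are 80% confident that μ ≥ 95.30.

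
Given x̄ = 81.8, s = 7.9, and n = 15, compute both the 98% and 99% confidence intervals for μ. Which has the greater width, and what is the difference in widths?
99% CI is wider by 1.44

df = 14
98% CI: t* = 2.624, (76.45, 87.15), width = 2 · t* · s/√n = 10.70
99% CI: t* = 2.977, (75.73, 87.87), width = 2 · t* · s/√n = 12.14

The 99% CI is wider by 12.14 - 10.70 = 1.44.
Higher confidence requires a wider interval.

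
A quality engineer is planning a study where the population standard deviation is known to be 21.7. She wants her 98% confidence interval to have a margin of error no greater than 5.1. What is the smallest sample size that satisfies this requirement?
n ≥ 98

For margin E ≤ 5.1:
n ≥ (z* · σ / E)²
n ≥ (2.326 · 21.7 / 5.1)²
n ≥ 97.95

Minimum n = 98 (rounding up)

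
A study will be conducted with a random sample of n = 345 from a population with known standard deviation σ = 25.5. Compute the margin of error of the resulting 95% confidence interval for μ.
Margin of error = 2.69

Margin of error = z* · σ/√n
= 1.960 · 25.5/√345
= 1.960 · 25.5/18.5742
= 2.69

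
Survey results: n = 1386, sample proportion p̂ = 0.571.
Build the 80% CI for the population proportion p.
(0.554, 0.588)

Proportion CI:
SE = √(p̂(1-p̂)/n) = √(0.571 · 0.429 / 1386) = 0.01329

z* = 1.282
Margin = z* · SE = 1.282 · 0.01329 = 0.0170

CI: 0.571 ± 0.0170 = (0.554, 0.588)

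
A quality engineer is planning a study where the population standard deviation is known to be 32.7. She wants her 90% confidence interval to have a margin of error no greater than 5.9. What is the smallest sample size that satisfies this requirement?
n ≥ 84

For margin E ≤ 5.9:
n ≥ (z* · σ / E)²
n ≥ (1.645 · 32.7 / 5.9)²
n ≥ 83.12

Minimum n = 84 (rounding up)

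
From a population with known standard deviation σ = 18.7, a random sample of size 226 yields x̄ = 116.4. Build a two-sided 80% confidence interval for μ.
(114.81, 117.99)

z-interval (σ known):
z* = 1.282 for 80% confidence

Margin of error = z* · σ/√n = 1.282 · 18.7/√226 = 1.59

CI: (116.4 - 1.59, 116.4 + 1.59) = (114.81, 117.99)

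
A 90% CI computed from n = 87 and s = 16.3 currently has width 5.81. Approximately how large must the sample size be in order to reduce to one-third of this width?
n ≈ 783

CI width ∝ 1/√n
To reduce width by factor 3, need √n to grow by 3 → need 3² = 9 times as many samples.

Current: n = 87, width = 5.81
New: n = 783, width ≈ 1.92

Width reduced by factor of 5.81/1.92 = 3.03.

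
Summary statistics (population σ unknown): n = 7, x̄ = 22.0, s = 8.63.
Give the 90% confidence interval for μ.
(15.66, 28.34)

t-interval (σ unknown):
df = n - 1 = 6
t* = 1.943 for 90% confidence

Margin of error = t* · s/√n = 1.943 · 8.63/√7 = 6.34

CI: (15.66, 28.34)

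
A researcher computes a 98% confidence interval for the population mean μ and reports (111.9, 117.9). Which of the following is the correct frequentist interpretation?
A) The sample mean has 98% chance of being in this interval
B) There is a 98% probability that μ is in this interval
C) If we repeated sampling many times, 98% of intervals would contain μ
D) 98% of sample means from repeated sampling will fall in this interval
C

A) Wrong — x̄ is observed and sits in the interval by construction.
B) Wrong — μ is fixed; the randomness lives in the interval, not in μ.
C) Correct — this is the frequentist long-run coverage interpretation.
D) Wrong — coverage applies to intervals containing μ, not to future x̄ values.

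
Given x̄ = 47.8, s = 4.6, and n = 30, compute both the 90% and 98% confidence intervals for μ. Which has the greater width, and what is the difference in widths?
98% CI is wider by 1.29

df = 29
90% CI: t* = 1.699, (46.37, 49.23), width = 2 · t* · s/√n = 2.85
98% CI: t* = 2.462, (45.73, 49.87), width = 2 · t* · s/√n = 4.14

The 98% CI is wider by 4.14 - 2.85 = 1.29.
Higher confidence requires a wider interval.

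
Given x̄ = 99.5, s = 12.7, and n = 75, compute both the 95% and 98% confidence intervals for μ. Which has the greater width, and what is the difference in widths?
98% CI is wider by 1.12

df = 74
95% CI: t* = 1.993, (96.58, 102.42), width = 2 · t* · s/√n = 5.85
98% CI: t* = 2.378, (96.01, 102.99), width = 2 · t* · s/√n = 6.97

The 98% CI is wider by 6.97 - 5.85 = 1.12.
Higher confidence requires a wider interval.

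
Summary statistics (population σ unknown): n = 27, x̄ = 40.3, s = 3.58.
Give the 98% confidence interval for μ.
(38.59, 42.01)

t-interval (σ unknown):
df = n - 1 = 26
t* = 2.479 for 98% confidence

Margin of error = t* · s/√n = 2.479 · 3.58/√27 = 1.71

CI: (38.59, 42.01)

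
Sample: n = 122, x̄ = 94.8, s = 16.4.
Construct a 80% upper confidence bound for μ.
μ ≤ 96.05

Upper bound (one-sided):
t* = 0.845 (one-sided for 80%)
Upper bound = x̄ + t* · s/√n = 94.8 + 0.845 · 16.4/√122 = 96.05

We are 80% confident that μ ≤ 96.05.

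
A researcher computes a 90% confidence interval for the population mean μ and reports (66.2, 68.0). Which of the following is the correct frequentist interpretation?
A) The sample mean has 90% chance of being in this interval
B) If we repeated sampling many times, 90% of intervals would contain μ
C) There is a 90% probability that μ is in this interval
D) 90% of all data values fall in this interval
B

A) Wrong — x̄ is observed and sits in the interval by construction.
B) Correct — this is the frequentist long-run coverage interpretation.
C) Wrong — μ is fixed; the randomness lives in the interval, not in μ.
D) Wrong — a CI is about the parameter μ, not individual data values.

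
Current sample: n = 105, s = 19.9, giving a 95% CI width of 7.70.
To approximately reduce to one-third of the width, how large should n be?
n ≈ 945

CI width ∝ 1/√n
To reduce width by factor 3, need √n to grow by 3 → need 3² = 9 times as many samples.

Current: n = 105, width = 7.70
New: n = 945, width ≈ 2.54

Width reduced by factor of 7.70/2.54 = 3.03.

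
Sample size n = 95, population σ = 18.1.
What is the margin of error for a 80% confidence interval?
Margin of error = 2.38

Margin of error = z* · σ/√n
= 1.282 · 18.1/√95
= 1.282 · 18.1/9.7468
= 2.38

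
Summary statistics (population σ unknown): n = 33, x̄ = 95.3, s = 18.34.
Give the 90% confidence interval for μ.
(89.89, 100.71)

t-interval (σ unknown):
df = n - 1 = 32
t* = 1.694 for 90% confidence

Margin of error = t* · s/√n = 1.694 · 18.34/√33 = 5.41

CI: (89.89, 100.71)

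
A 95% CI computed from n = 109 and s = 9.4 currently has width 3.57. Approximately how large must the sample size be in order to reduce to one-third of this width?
n ≈ 981

CI width ∝ 1/√n
To reduce width by factor 3, need √n to grow by 3 → need 3² = 9 times as many samples.

Current: n = 109, width = 3.57
New: n = 981, width ≈ 1.18

Width reduced by factor of 3.57/1.18 = 3.03.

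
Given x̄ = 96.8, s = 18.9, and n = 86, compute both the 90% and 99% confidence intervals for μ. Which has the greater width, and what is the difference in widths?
99% CI is wider by 3.96

df = 85
90% CI: t* = 1.663, (93.41, 100.19), width = 2 · t* · s/√n = 6.78
99% CI: t* = 2.635, (91.43, 102.17), width = 2 · t* · s/√n = 10.74

The 99% CI is wider by 10.74 - 6.78 = 3.96.
Higher confidence requires a wider interval.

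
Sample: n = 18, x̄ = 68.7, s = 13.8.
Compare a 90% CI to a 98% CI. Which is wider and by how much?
98% CI is wider by 5.38

df = 17
90% CI: t* = 1.740, (63.04, 74.36), width = 2 · t* · s/√n = 11.32
98% CI: t* = 2.567, (60.35, 77.05), width = 2 · t* · s/√n = 16.70

The 98% CI is wider by 16.70 - 11.32 = 5.38.
Higher confidence requires a wider interval.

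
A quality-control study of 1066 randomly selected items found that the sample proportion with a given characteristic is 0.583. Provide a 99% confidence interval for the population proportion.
(0.544, 0.622)

Proportion CI:
SE = √(p̂(1-p̂)/n) = √(0.583 · 0.417 / 1066) = 0.01510

z* = 2.576
Margin = z* · SE = 2.576 · 0.01510 = 0.0389

CI: 0.583 ± 0.0389 = (0.544, 0.622)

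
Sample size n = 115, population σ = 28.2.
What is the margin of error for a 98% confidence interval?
Margin of error = 6.12

Margin of error = z* · σ/√n
= 2.326 · 28.2/√115
= 2.326 · 28.2/10.7238
= 6.12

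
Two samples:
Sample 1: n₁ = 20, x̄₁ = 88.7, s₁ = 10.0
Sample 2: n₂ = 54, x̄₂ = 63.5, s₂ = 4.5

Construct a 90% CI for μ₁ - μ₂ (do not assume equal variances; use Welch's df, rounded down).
(21.21, 29.19)

Difference: x̄₁ - x̄₂ = 25.20
SE = √(s₁²/n₁ + s₂²/n₂) = √(10.0²/20 + 4.5²/54) = 2.3184
df = 21.91 → 21 (Welch–Satterthwaite, rounded down)
t* = 1.721

CI: 25.20 ± 1.721 · 2.3184 = 25.20 ± 3.99 = (21.21, 29.19)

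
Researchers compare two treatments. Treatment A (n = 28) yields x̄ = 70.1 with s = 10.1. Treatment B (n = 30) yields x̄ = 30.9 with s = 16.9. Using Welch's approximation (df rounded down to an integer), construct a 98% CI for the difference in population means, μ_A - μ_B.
(30.46, 47.94)

Difference: x̄₁ - x̄₂ = 39.20
SE = √(s₁²/n₁ + s₂²/n₂) = √(10.1²/28 + 16.9²/30) = 3.6282
df = 47.91 → 47 (Welch–Satterthwaite, rounded down)
t* = 2.408

CI: 39.20 ± 2.408 · 3.6282 = 39.20 ± 8.74 = (30.46, 47.94)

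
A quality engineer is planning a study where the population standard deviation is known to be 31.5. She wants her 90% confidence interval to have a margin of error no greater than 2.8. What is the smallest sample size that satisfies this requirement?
n ≥ 343

For margin E ≤ 2.8:
n ≥ (z* · σ / E)²
n ≥ (1.645 · 31.5 / 2.8)²
n ≥ 342.48

Minimum n = 343 (rounding up)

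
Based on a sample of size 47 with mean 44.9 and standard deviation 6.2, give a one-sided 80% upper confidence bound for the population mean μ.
μ ≤ 45.67

Upper bound (one-sided):
t* = 0.850 (one-sided for 80%)
Upper bound = x̄ + t* · s/√n = 44.9 + 0.850 · 6.2/√47 = 45.67

We are 80% confident that μ ≤ 45.67.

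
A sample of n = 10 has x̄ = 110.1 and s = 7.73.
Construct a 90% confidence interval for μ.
(105.62, 114.58)

t-interval (σ unknown):
df = n - 1 = 9
t* = 1.833 for 90% confidence

Margin of error = t* · s/√n = 1.833 · 7.73/√10 = 4.48

CI: (105.62, 114.58)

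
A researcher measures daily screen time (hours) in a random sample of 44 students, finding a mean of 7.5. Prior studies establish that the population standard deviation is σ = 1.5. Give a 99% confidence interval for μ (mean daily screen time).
(6.92, 8.08)

z-interval (σ known):
z* = 2.576 for 99% confidence

Margin of error = z* · σ/√n = 2.576 · 1.5/√44 = 0.58

CI: (7.5 - 0.58, 7.5 + 0.58) = (6.92, 8.08)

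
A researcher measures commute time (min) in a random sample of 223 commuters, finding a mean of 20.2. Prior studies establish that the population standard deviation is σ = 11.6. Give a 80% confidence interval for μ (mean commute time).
(19.20, 21.20)

z-interval (σ known):
z* = 1.282 for 80% confidence

Margin of error = z* · σ/√n = 1.282 · 11.6/√223 = 1.00

CI: (20.2 - 1.00, 20.2 + 1.00) = (19.20, 21.20)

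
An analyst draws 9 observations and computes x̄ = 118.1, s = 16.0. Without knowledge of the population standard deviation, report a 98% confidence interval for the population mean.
(102.65, 133.55)

t-interval (σ unknown):
df = n - 1 = 8
t* = 2.896 for 98% confidence

Margin of error = t* · s/√n = 2.896 · 16.0/√9 = 15.45

CI: (102.65, 133.55)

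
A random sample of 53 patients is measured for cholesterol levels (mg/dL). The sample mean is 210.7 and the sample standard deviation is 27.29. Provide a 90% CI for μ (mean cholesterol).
(204.42, 216.98)

t-interval (σ unknown):
df = n - 1 = 52
t* = 1.675 for 90% confidence

Margin of error = t* · s/√n = 1.675 · 27.29/√53 = 6.28

CI: (204.42, 216.98)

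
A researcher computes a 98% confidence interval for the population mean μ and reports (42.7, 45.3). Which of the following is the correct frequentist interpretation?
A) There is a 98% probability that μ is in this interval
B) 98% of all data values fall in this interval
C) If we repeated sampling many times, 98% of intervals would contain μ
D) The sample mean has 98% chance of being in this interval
C

A) Wrong — μ is fixed; the randomness lives in the interval, not in μ.
B) Wrong — a CI is about the parameter μ, not individual data values.
C) Correct — this is the frequentist long-run coverage interpretation.
D) Wrong — x̄ is observed and sits in the interval by construction.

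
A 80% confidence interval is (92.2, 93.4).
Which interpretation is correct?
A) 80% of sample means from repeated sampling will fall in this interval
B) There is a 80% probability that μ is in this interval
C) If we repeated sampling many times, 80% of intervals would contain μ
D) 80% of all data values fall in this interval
C

A) Wrong — coverage applies to intervals containing μ, not to future x̄ values.
B) Wrong — μ is fixed; the randomness lives in the interval, not in μ.
C) Correct — this is the frequentist long-run coverage interpretation.
D) Wrong — a CI is about the parameter μ, not individual data values.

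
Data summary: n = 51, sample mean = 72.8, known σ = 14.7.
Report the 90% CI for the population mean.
(69.41, 76.19)

z-interval (σ known):
z* = 1.645 for 90% confidence

Margin of error = z* · σ/√n = 1.645 · 14.7/√51 = 3.39

CI: (72.8 - 3.39, 72.8 + 3.39) = (69.41, 76.19)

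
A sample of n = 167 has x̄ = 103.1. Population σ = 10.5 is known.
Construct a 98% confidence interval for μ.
(101.21, 104.99)

z-interval (σ known):
z* = 2.326 for 98% confidence

Margin of error = z* · σ/√n = 2.326 · 10.5/√167 = 1.89

CI: (103.1 - 1.89, 103.1 + 1.89) = (101.21, 104.99)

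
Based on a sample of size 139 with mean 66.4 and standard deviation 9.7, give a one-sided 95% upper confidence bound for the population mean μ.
μ ≤ 67.76

Upper bound (one-sided):
t* = 1.656 (one-sided for 95%)
Upper bound = x̄ + t* · s/√n = 66.4 + 1.656 · 9.7/√139 = 67.76

We are 95% confident that μ ≤ 67.76.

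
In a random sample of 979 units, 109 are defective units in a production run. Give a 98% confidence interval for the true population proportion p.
(0.088, 0.135)

Proportion CI:
p̂ = 109/979 = 0.11134
SE = √(p̂(1-p̂)/n) = √(0.11134 · 0.88866 / 979) = 0.01005

z* = 2.326
Margin = z* · SE = 2.326 · 0.01005 = 0.0234

CI: 0.11134 ± 0.0234 = (0.088, 0.135)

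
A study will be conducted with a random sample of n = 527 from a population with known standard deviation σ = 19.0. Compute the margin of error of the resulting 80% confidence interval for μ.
Margin of error = 1.06

Margin of error = z* · σ/√n
= 1.282 · 19.0/√527
= 1.282 · 19.0/22.9565
= 1.06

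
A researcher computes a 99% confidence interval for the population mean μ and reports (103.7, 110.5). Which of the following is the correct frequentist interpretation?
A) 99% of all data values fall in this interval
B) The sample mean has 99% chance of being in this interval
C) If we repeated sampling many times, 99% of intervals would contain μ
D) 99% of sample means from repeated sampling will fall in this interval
C

A) Wrong — a CI is about the parameter μ, not individual data values.
B) Wrong — x̄ is observed and sits in the interval by construction.
C) Correct — this is the frequentist long-run coverage interpretation.
D) Wrong — coverage applies to intervals containing μ, not to future x̄ values.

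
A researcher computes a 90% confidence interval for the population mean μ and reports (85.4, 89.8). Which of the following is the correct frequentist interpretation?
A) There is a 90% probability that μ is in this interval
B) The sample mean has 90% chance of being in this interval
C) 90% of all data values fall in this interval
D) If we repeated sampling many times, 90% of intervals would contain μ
D

A) Wrong — μ is fixed; the randomness lives in the interval, not in μ.
B) Wrong — x̄ is observed and sits in the interval by construction.
C) Wrong — a CI is about the parameter μ, not individual data values.
D) Correct — this is the frequentist long-run coverage interpretation.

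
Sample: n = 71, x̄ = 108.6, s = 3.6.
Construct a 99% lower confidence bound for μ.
μ ≥ 107.58

Lower bound (one-sided):
t* = 2.381 (one-sided for 99%)
Lower bound = x̄ - t* · s/√n = 108.6 - 2.381 · 3.6/√71 = 107.58

We are 99% confident that μ ≥ 107.58.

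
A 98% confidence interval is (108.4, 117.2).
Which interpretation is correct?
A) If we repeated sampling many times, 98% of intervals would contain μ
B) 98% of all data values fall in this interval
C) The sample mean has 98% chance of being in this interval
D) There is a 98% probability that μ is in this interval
A

A) Correct — this is the frequentist long-run coverage interpretation.
B) Wrong — a CI is about the parameter μ, not individual data values.
C) Wrong — x̄ is observed and sits in the interval by construction.
D) Wrong — μ is fixed; the randomness lives in the interval, not in μ.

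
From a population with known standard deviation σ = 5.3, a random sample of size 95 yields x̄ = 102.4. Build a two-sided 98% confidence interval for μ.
(101.14, 103.66)

z-interval (σ known):
z* = 2.326 for 98% confidence

Margin of error = z* · σ/√n = 2.326 · 5.3/√95 = 1.26

CI: (102.4 - 1.26, 102.4 + 1.26) = (101.14, 103.66)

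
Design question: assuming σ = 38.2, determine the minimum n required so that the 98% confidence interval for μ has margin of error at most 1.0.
n ≥ 7895

For margin E ≤ 1.0:
n ≥ (z* · σ / E)²
n ≥ (2.326 · 38.2 / 1.0)²
n ≥ 7894.89

Minimum n = 7895 (rounding up)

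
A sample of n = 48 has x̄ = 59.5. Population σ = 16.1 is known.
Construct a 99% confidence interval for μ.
(53.51, 65.49)

z-interval (σ known):
z* = 2.576 for 99% confidence

Margin of error = z* · σ/√n = 2.576 · 16.1/√48 = 5.99

CI: (59.5 - 5.99, 59.5 + 5.99) = (53.51, 65.49)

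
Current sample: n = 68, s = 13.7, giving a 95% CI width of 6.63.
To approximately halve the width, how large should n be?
n ≈ 272

CI width ∝ 1/√n
To reduce width by factor 2, need √n to grow by 2 → need 2² = 4 times as many samples.

Current: n = 68, width = 6.63
New: n = 272, width ≈ 3.27

Width reduced by factor of 6.63/3.27 = 2.03.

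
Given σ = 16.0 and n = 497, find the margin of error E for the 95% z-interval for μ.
Margin of error = 1.41

Margin of error = z* · σ/√n
= 1.960 · 16.0/√497
= 1.960 · 16.0/22.2935
= 1.41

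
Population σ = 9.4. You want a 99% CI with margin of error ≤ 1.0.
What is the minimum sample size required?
n ≥ 587

For margin E ≤ 1.0:
n ≥ (z* · σ / E)²
n ≥ (2.576 · 9.4 / 1.0)²
n ≥ 586.34

Minimum n = 587 (rounding up)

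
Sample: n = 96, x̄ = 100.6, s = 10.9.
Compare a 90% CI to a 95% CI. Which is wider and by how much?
95% CI is wider by 0.72

df = 95
90% CI: t* = 1.661, (98.75, 102.45), width = 2 · t* · s/√n = 3.70
95% CI: t* = 1.985, (98.39, 102.81), width = 2 · t* · s/√n = 4.42

The 95% CI is wider by 4.42 - 3.70 = 0.72.
Higher confidence requires a wider interval.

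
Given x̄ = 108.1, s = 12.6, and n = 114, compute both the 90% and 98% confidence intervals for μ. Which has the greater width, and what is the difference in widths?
98% CI is wider by 1.66

df = 113
90% CI: t* = 1.658, (106.14, 110.06), width = 2 · t* · s/√n = 3.91
98% CI: t* = 2.360, (105.31, 110.89), width = 2 · t* · s/√n = 5.57

The 98% CI is wider by 5.57 - 3.91 = 1.66.
Higher confidence requires a wider interval.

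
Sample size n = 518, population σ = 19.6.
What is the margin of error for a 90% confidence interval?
Margin of error = 1.42

Margin of error = z* · σ/√n
= 1.645 · 19.6/√518
= 1.645 · 19.6/22.7596
= 1.42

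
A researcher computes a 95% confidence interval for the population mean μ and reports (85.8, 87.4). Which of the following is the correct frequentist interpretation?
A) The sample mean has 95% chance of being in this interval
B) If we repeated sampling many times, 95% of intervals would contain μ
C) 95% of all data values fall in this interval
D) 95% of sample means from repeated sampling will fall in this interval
B

A) Wrong — x̄ is observed and sits in the interval by construction.
B) Correct — this is the frequentist long-run coverage interpretation.
C) Wrong — a CI is about the parameter μ, not individual data values.
D) Wrong — coverage applies to intervals containing μ, not to future x̄ values.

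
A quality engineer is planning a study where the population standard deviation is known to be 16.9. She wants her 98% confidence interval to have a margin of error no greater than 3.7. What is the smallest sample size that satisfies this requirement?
n ≥ 113

For margin E ≤ 3.7:
n ≥ (z* · σ / E)²
n ≥ (2.326 · 16.9 / 3.7)²
n ≥ 112.87

Minimum n = 113 (rounding up)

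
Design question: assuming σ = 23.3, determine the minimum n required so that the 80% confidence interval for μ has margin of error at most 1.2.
n ≥ 620

For margin E ≤ 1.2:
n ≥ (z* · σ / E)²
n ≥ (1.282 · 23.3 / 1.2)²
n ≥ 619.62

Minimum n = 620 (rounding up)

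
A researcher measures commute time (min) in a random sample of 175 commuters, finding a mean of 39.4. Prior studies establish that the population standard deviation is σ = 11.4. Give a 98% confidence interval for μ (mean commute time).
(37.40, 41.40)

z-interval (σ known):
z* = 2.326 for 98% confidence

Margin of error = z* · σ/√n = 2.326 · 11.4/√175 = 2.00

CI: (39.4 - 2.00, 39.4 + 2.00) = (37.40, 41.40)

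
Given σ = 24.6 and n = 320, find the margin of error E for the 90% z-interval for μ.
Margin of error = 2.26

Margin of error = z* · σ/√n
= 1.645 · 24.6/√320
= 1.645 · 24.6/17.8885
= 2.26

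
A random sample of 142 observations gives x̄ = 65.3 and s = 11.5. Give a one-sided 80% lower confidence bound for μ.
μ ≥ 64.49

Lower bound (one-sided):
t* = 0.844 (one-sided for 80%)
Lower bound = x̄ - t* · s/√n = 65.3 - 0.844 · 11.5/√142 = 64.49

We are 80% confident that μ ≥ 64.49.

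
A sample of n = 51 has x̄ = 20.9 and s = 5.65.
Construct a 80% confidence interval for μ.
(19.87, 21.93)

t-interval (σ unknown):
df = n - 1 = 50
t* = 1.299 for 80% confidence

Margin of error = t* · s/√n = 1.299 · 5.65/√51 = 1.03

CI: (19.87, 21.93)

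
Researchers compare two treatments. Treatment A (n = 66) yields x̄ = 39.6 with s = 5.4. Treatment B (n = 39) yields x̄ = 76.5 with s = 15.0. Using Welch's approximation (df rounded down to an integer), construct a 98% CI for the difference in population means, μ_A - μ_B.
(-42.92, -30.88)

Difference: x̄₁ - x̄₂ = -36.90
SE = √(s₁²/n₁ + s₂²/n₂) = √(5.4²/66 + 15.0²/39) = 2.4922
df = 43.89 → 43 (Welch–Satterthwaite, rounded down)
t* = 2.416

CI: -36.90 ± 2.416 · 2.4922 = -36.90 ± 6.02 = (-42.92, -30.88)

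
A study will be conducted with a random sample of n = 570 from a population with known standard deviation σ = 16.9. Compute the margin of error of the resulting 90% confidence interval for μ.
Margin of error = 1.16

Margin of error = z* · σ/√n
= 1.645 · 16.9/√570
= 1.645 · 16.9/23.8747
= 1.16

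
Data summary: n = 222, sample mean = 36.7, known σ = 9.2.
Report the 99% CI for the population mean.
(35.11, 38.29)

z-interval (σ known):
z* = 2.576 for 99% confidence

Margin of error = z* · σ/√n = 2.576 · 9.2/√222 = 1.59

CI: (36.7 - 1.59, 36.7 + 1.59) = (35.11, 38.29)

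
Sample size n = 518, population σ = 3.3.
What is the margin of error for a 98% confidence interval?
Margin of error = 0.34

Margin of error = z* · σ/√n
= 2.326 · 3.3/√518
= 2.326 · 3.3/22.7596
= 0.34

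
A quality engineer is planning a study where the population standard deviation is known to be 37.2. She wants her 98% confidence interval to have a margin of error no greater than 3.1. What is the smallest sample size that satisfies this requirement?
n ≥ 780

For margin E ≤ 3.1:
n ≥ (z* · σ / E)²
n ≥ (2.326 · 37.2 / 3.1)²
n ≥ 779.08

Minimum n = 780 (rounding up)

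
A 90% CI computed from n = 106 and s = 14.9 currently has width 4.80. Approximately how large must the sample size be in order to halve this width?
n ≈ 424

CI width ∝ 1/√n
To reduce width by factor 2, need √n to grow by 2 → need 2² = 4 times as many samples.

Current: n = 106, width = 4.80
New: n = 424, width ≈ 2.39

Width reduced by factor of 4.80/2.39 = 2.01.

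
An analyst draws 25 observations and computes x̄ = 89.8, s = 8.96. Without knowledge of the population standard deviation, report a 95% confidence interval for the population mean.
(86.10, 93.50)

t-interval (σ unknown):
df = n - 1 = 24
t* = 2.064 for 95% confidence

Margin of error = t* · s/√n = 2.064 · 8.96/√25 = 3.70

CI: (86.10, 93.50)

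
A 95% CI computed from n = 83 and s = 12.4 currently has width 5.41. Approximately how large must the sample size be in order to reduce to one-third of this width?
n ≈ 747

CI width ∝ 1/√n
To reduce width by factor 3, need √n to grow by 3 → need 3² = 9 times as many samples.

Current: n = 83, width = 5.41
New: n = 747, width ≈ 1.78

Width reduced by factor of 5.41/1.78 = 3.04.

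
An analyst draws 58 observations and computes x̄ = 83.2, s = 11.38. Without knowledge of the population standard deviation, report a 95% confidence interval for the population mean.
(80.21, 86.19)

t-interval (σ unknown):
df = n - 1 = 57
t* = 2.002 for 95% confidence

Margin of error = t* · s/√n = 2.002 · 11.38/√58 = 2.99

CI: (80.21, 86.19)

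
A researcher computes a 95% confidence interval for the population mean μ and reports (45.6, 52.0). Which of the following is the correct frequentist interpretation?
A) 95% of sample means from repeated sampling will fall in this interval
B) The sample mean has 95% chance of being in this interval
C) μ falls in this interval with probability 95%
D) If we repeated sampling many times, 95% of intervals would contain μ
D

A) Wrong — coverage applies to intervals containing μ, not to future x̄ values.
B) Wrong — x̄ is observed and sits in the interval by construction.
C) Wrong — μ is fixed; the randomness lives in the interval, not in μ.
D) Correct — this is the frequentist long-run coverage interpretation.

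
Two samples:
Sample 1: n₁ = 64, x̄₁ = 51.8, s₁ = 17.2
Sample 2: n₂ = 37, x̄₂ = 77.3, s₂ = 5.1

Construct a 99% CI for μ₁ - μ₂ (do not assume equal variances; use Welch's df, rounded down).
(-31.59, -19.41)

Difference: x̄₁ - x̄₂ = -25.50
SE = √(s₁²/n₁ + s₂²/n₂) = √(17.2²/64 + 5.1²/37) = 2.3077
df = 80.37 → 80 (Welch–Satterthwaite, rounded down)
t* = 2.639

CI: -25.50 ± 2.639 · 2.3077 = -25.50 ± 6.09 = (-31.59, -19.41)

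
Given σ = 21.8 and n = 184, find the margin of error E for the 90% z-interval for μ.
Margin of error = 2.64

Margin of error = z* · σ/√n
= 1.645 · 21.8/√184
= 1.645 · 21.8/13.5647
= 2.64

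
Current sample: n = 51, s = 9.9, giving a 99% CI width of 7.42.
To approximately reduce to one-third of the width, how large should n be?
n ≈ 459

CI width ∝ 1/√n
To reduce width by factor 3, need √n to grow by 3 → need 3² = 9 times as many samples.

Current: n = 51, width = 7.42
New: n = 459, width ≈ 2.39

Width reduced by factor of 7.42/2.39 = 3.10.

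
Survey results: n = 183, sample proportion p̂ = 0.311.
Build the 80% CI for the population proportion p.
(0.267, 0.355)

Proportion CI:
SE = √(p̂(1-p̂)/n) = √(0.311 · 0.689 / 183) = 0.03422

z* = 1.282
Margin = z* · SE = 1.282 · 0.03422 = 0.0439

CI: 0.311 ± 0.0439 = (0.267, 0.355)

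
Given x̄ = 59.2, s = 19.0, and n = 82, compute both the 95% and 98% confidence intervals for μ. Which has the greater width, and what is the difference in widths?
98% CI is wider by 1.61

df = 81
95% CI: t* = 1.990, (55.02, 63.38), width = 2 · t* · s/√n = 8.35
98% CI: t* = 2.373, (54.22, 64.18), width = 2 · t* · s/√n = 9.96

The 98% CI is wider by 9.96 - 8.35 = 1.61.
Higher confidence requires a wider interval.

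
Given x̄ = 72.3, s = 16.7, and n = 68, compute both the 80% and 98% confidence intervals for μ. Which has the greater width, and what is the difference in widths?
98% CI is wider by 4.41

df = 67
80% CI: t* = 1.294, (69.68, 74.92), width = 2 · t* · s/√n = 5.24
98% CI: t* = 2.383, (67.47, 77.13), width = 2 · t* · s/√n = 9.65

The 98% CI is wider by 9.65 - 5.24 = 4.41.
Higher confidence requires a wider interval.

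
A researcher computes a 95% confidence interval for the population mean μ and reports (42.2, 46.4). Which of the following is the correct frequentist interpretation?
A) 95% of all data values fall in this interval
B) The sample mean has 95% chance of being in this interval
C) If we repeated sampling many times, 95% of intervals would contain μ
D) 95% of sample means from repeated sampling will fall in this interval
C

A) Wrong — a CI is about the parameter μ, not individual data values.
B) Wrong — x̄ is observed and sits in the interval by construction.
C) Correct — this is the frequentist long-run coverage interpretation.
D) Wrong — coverage applies to intervals containing μ, not to future x̄ values.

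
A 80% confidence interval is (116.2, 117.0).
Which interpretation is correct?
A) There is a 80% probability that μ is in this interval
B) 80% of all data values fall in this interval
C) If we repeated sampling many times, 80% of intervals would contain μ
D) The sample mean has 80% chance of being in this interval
C

A) Wrong — μ is fixed; the randomness lives in the interval, not in μ.
B) Wrong — a CI is about the parameter μ, not individual data values.
C) Correct — this is the frequentist long-run coverage interpretation.
D) Wrong — x̄ is observed and sits in the interval by construction.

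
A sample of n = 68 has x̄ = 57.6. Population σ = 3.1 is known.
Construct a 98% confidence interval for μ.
(56.73, 58.47)

z-interval (σ known):
z* = 2.326 for 98% confidence

Margin of error = z* · σ/√n = 2.326 · 3.1/√68 = 0.87

CI: (57.6 - 0.87, 57.6 + 0.87) = (56.73, 58.47)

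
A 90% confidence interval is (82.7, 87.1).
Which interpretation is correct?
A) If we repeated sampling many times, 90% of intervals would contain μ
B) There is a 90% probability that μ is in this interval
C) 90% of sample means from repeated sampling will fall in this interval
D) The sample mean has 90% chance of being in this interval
A

A) Correct — this is the frequentist long-run coverage interpretation.
B) Wrong — μ is fixed; the randomness lives in the interval, not in μ.
C) Wrong — coverage applies to intervals containing μ, not to future x̄ values.
D) Wrong — x̄ is observed and sits in the interval by construction.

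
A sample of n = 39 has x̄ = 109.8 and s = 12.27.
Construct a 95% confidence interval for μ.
(105.82, 113.78)

t-interval (σ unknown):
df = n - 1 = 38
t* = 2.024 for 95% confidence

Margin of error = t* · s/√n = 2.024 · 12.27/√39 = 3.98

CI: (105.82, 113.78)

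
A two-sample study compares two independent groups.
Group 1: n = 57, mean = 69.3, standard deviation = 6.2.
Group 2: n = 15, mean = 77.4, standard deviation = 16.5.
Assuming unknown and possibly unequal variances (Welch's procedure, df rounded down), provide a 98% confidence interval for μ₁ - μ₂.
(-19.39, 3.19)

Difference: x̄₁ - x̄₂ = -8.10
SE = √(s₁²/n₁ + s₂²/n₂) = √(6.2²/57 + 16.5²/15) = 4.3387
df = 15.05 → 15 (Welch–Satterthwaite, rounded down)
t* = 2.602

CI: -8.10 ± 2.602 · 4.3387 = -8.10 ± 11.29 = (-19.39, 3.19)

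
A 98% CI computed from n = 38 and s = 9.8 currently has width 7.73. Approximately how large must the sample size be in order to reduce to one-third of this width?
n ≈ 342

CI width ∝ 1/√n
To reduce width by factor 3, need √n to grow by 3 → need 3² = 9 times as many samples.

Current: n = 38, width = 7.73
New: n = 342, width ≈ 2.48

Width reduced by factor of 7.73/2.48 = 3.12.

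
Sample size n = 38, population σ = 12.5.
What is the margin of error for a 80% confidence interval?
Margin of error = 2.60

Margin of error = z* · σ/√n
= 1.282 · 12.5/√38
= 1.282 · 12.5/6.1644
= 2.60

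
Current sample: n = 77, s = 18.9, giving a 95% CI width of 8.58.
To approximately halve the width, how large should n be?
n ≈ 308

CI width ∝ 1/√n
To reduce width by factor 2, need √n to grow by 2 → need 2² = 4 times as many samples.

Current: n = 77, width = 8.58
New: n = 308, width ≈ 4.24

Width reduced by factor of 8.58/4.24 = 2.02.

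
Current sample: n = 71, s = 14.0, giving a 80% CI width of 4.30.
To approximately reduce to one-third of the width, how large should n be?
n ≈ 639

CI width ∝ 1/√n
To reduce width by factor 3, need √n to grow by 3 → need 3² = 9 times as many samples.

Current: n = 71, width = 4.30
New: n = 639, width ≈ 1.42

Width reduced by factor of 4.30/1.42 = 3.03.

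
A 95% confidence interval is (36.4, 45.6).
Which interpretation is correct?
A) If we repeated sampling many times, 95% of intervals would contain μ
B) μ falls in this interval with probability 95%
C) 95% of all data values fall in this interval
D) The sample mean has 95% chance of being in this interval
A

A) Correct — this is the frequentist long-run coverage interpretation.
B) Wrong — μ is fixed; the randomness lives in the interval, not in μ.
C) Wrong — a CI is about the parameter μ, not individual data values.
D) Wrong — x̄ is observed and sits in the interval by construction.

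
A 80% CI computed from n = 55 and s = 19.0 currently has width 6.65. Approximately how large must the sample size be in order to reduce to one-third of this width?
n ≈ 495

CI width ∝ 1/√n
To reduce width by factor 3, need √n to grow by 3 → need 3² = 9 times as many samples.

Current: n = 55, width = 6.65
New: n = 495, width ≈ 2.19

Width reduced by factor of 6.65/2.19 = 3.04.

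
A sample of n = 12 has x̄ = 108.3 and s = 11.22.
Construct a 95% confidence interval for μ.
(101.17, 115.43)

t-interval (σ unknown):
df = n - 1 = 11
t* = 2.201 for 95% confidence

Margin of error = t* · s/√n = 2.201 · 11.22/√12 = 7.13

CI: (101.17, 115.43)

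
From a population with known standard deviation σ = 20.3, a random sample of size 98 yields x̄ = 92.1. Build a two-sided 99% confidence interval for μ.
(86.82, 97.38)

z-interval (σ known):
z* = 2.576 for 99% confidence

Margin of error = z* · σ/√n = 2.576 · 20.3/√98 = 5.28

CI: (92.1 - 5.28, 92.1 + 5.28) = (86.82, 97.38)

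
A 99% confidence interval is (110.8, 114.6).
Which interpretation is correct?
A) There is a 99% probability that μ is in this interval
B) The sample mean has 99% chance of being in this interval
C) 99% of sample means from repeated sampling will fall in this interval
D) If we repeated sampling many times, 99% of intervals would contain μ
D

A) Wrong — μ is fixed; the randomness lives in the interval, not in μ.
B) Wrong — x̄ is observed and sits in the interval by construction.
C) Wrong — coverage applies to intervals containing μ, not to future x̄ values.
D) Correct — this is the frequentist long-run coverage interpretation.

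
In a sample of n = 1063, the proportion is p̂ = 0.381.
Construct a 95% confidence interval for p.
(0.352, 0.410)

Proportion CI:
SE = √(p̂(1-p̂)/n) = √(0.381 · 0.619 / 1063) = 0.01490

z* = 1.960
Margin = z* · SE = 1.960 · 0.01490 = 0.0292

CI: 0.381 ± 0.0292 = (0.352, 0.410)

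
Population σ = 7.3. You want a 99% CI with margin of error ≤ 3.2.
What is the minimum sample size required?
n ≥ 35

For margin E ≤ 3.2:
n ≥ (z* · σ / E)²
n ≥ (2.576 · 7.3 / 3.2)²
n ≥ 34.53

Minimum n = 35 (rounding up)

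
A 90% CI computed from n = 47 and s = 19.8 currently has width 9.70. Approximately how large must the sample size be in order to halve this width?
n ≈ 188

CI width ∝ 1/√n
To reduce width by factor 2, need √n to grow by 2 → need 2² = 4 times as many samples.

Current: n = 47, width = 9.70
New: n = 188, width ≈ 4.77

Width reduced by factor of 9.70/4.77 = 2.03.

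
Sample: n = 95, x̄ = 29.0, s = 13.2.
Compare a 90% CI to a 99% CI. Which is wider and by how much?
99% CI is wider by 2.62

df = 94
90% CI: t* = 1.661, (26.75, 31.25), width = 2 · t* · s/√n = 4.50
99% CI: t* = 2.629, (25.44, 32.56), width = 2 · t* · s/√n = 7.12

The 99% CI is wider by 7.12 - 4.50 = 2.62.
Higher confidence requires a wider interval.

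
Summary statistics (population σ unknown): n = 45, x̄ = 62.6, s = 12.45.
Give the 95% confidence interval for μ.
(58.86, 66.34)

t-interval (σ unknown):
df = n - 1 = 44
t* = 2.015 for 95% confidence

Margin of error = t* · s/√n = 2.015 · 12.45/√45 = 3.74

CI: (58.86, 66.34)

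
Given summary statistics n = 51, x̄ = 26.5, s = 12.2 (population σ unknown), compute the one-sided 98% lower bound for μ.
μ ≥ 22.90

Lower bound (one-sided):
t* = 2.109 (one-sided for 98%)
Lower bound = x̄ - t* · s/√n = 26.5 - 2.109 · 12.2/√51 = 22.90

We are 98% confident that μ ≥ 22.90.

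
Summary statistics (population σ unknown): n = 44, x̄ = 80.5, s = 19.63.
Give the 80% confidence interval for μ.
(76.65, 84.35)

t-interval (σ unknown):
df = n - 1 = 43
t* = 1.302 for 80% confidence

Margin of error = t* · s/√n = 1.302 · 19.63/√44 = 3.85

CI: (76.65, 84.35)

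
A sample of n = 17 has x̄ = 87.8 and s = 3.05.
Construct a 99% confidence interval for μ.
(85.64, 89.96)

t-interval (σ unknown):
df = n - 1 = 16
t* = 2.921 for 99% confidence

Margin of error = t* · s/√n = 2.921 · 3.05/√17 = 2.16

CI: (85.64, 89.96)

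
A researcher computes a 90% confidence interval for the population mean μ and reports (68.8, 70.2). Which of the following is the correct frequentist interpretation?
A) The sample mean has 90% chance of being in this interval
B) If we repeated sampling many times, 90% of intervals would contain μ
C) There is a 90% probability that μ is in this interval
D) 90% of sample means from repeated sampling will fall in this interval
B

A) Wrong — x̄ is observed and sits in the interval by construction.
B) Correct — this is the frequentist long-run coverage interpretation.
C) Wrong — μ is fixed; the randomness lives in the interval, not in μ.
D) Wrong — coverage applies to intervals containing μ, not to future x̄ values.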